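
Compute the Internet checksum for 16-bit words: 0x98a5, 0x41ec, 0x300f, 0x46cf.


Sum all words (with carry folding):
+ 0x98a5 = 0x98a5
+ 0x41ec = 0xda91
+ 0x300f = 0x0aa1
+ 0x46cf = 0x5170
One's complement: ~0x5170
Checksum = 0xae8f


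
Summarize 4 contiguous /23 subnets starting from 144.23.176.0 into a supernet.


Original prefix: /23
Number of subnets: 4 = 2^2
New prefix = 23 - 2 = 21
Supernet: 144.23.176.0/21


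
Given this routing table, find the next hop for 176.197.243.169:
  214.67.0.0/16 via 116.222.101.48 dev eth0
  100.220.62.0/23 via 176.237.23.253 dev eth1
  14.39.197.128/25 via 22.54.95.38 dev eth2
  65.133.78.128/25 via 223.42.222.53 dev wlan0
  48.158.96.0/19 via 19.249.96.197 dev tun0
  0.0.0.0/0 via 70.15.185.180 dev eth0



Longest prefix match for 176.197.243.169:
  /16 214.67.0.0: no
  /23 100.220.62.0: no
  /25 14.39.197.128: no
  /25 65.133.78.128: no
  /19 48.158.96.0: no
  /0 0.0.0.0: MATCH
Selected: next-hop 70.15.185.180 via eth0 (matched /0)


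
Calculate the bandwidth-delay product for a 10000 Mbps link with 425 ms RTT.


BDP = bandwidth * RTT
= 10000 Mbps * 425 ms
= 10000 * 1e6 * 425 / 1000 bits
= 4250000000 bits
= 531250000 bytes
= 518798.8281 KB
BDP = 4250000000 bits (531250000 bytes)


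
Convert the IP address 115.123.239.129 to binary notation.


115 = 01110011
123 = 01111011
239 = 11101111
129 = 10000001
Binary: 01110011.01111011.11101111.10000001


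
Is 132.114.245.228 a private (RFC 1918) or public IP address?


RFC 1918 private ranges:
  10.0.0.0/8 (10.0.0.0 - 10.255.255.255)
  172.16.0.0/12 (172.16.0.0 - 172.31.255.255)
  192.168.0.0/16 (192.168.0.0 - 192.168.255.255)
Public (not in any RFC 1918 range)


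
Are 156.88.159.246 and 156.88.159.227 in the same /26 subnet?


Mask: 255.255.255.192
156.88.159.246 AND mask = 156.88.159.192
156.88.159.227 AND mask = 156.88.159.192
Yes, same subnet (156.88.159.192)


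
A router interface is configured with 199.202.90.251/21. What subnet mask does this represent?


/21 means 21 network bits, 11 host bits
Binary: 11111111111111111111100000000000
Mask: 255.255.248.0


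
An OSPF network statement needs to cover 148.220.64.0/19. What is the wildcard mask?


Subnet mask: 255.255.224.0
Wildcard = 255.255.255.255 - subnet mask
255 - 255 = 0
255 - 255 = 0
255 - 224 = 31
255 - 0 = 255
Wildcard: 0.0.31.255


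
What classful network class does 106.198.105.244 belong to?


First octet: 106
Binary: 01101010
0xxxxxxx -> Class A (1-126)
Class A, default mask 255.0.0.0 (/8)


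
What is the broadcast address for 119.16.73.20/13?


Network: 119.16.0.0/13
Host bits = 19
Set all host bits to 1:
Broadcast: 119.23.255.255


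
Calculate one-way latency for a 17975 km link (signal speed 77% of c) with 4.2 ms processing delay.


Speed = 0.77 * 3e5 km/s = 231000 km/s
Propagation delay = 17975 / 231000 = 0.0778 s = 77.8139 ms
Processing delay = 4.2 ms
Total one-way latency = 82.0139 ms


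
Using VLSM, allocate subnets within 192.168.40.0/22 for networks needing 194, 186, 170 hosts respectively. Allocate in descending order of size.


194 hosts -> /24 (254 usable): 192.168.40.0/24
186 hosts -> /24 (254 usable): 192.168.41.0/24
170 hosts -> /24 (254 usable): 192.168.42.0/24
Allocation: 192.168.40.0/24 (194 hosts, 254 usable); 192.168.41.0/24 (186 hosts, 254 usable); 192.168.42.0/24 (170 hosts, 254 usable)


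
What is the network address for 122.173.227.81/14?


IP:   01111010.10101101.11100011.01010001
Mask: 11111111.11111100.00000000.00000000
AND operation:
Net:  01111010.10101100.00000000.00000000
Network: 122.172.0.0/14


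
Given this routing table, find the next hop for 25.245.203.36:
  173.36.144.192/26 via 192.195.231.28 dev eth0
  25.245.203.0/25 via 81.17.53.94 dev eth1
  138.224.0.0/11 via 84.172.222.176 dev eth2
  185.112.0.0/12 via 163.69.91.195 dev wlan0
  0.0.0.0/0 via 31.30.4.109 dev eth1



Longest prefix match for 25.245.203.36:
  /26 173.36.144.192: no
  /25 25.245.203.0: MATCH
  /11 138.224.0.0: no
  /12 185.112.0.0: no
  /0 0.0.0.0: MATCH
Selected: next-hop 81.17.53.94 via eth1 (matched /25)


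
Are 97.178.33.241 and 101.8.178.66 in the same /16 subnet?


Mask: 255.255.0.0
97.178.33.241 AND mask = 97.178.0.0
101.8.178.66 AND mask = 101.8.0.0
No, different subnets (97.178.0.0 vs 101.8.0.0)


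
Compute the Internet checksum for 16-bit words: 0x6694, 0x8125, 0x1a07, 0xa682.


Sum all words (with carry folding):
+ 0x6694 = 0x6694
+ 0x8125 = 0xe7b9
+ 0x1a07 = 0x01c1
+ 0xa682 = 0xa843
One's complement: ~0xa843
Checksum = 0x57bc


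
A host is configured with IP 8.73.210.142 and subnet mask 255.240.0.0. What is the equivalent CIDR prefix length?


Binary: 11111111.11110000.00000000.00000000
Count leading 1s
Prefix: /12


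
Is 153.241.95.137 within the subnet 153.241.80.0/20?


Subnet network: 153.241.80.0
Test IP AND mask: 153.241.80.0
Yes, 153.241.95.137 is in 153.241.80.0/20


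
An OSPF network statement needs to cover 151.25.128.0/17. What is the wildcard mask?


Subnet mask: 255.255.128.0
Wildcard = 255.255.255.255 - subnet mask
255 - 255 = 0
255 - 255 = 0
255 - 128 = 127
255 - 0 = 255
Wildcard: 0.0.127.255


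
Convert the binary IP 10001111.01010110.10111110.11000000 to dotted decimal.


10001111 = 143
01010110 = 86
10111110 = 190
11000000 = 192
IP: 143.86.190.192


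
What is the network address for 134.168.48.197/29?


IP:   10000110.10101000.00110000.11000101
Mask: 11111111.11111111.11111111.11111000
AND operation:
Net:  10000110.10101000.00110000.11000000
Network: 134.168.48.192/29


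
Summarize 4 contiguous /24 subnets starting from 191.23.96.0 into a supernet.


Original prefix: /24
Number of subnets: 4 = 2^2
New prefix = 24 - 2 = 22
Supernet: 191.23.96.0/22


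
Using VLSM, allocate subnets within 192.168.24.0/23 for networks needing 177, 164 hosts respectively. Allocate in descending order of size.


177 hosts -> /24 (254 usable): 192.168.24.0/24
164 hosts -> /24 (254 usable): 192.168.25.0/24
Allocation: 192.168.24.0/24 (177 hosts, 254 usable); 192.168.25.0/24 (164 hosts, 254 usable)


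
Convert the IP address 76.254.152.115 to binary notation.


76 = 01001100
254 = 11111110
152 = 10011000
115 = 01110011
Binary: 01001100.11111110.10011000.01110011


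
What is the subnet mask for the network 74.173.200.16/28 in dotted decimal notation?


/28 means 28 network bits, 4 host bits
Binary: 11111111111111111111111111110000
Mask: 255.255.255.240


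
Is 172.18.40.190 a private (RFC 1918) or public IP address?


RFC 1918 private ranges:
  10.0.0.0/8 (10.0.0.0 - 10.255.255.255)
  172.16.0.0/12 (172.16.0.0 - 172.31.255.255)
  192.168.0.0/16 (192.168.0.0 - 192.168.255.255)
Private (in 172.16.0.0/12)


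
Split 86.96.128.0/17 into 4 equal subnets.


New prefix = 17 + 2 = 19
Each subnet has 8192 addresses
  86.96.128.0/19
  86.96.160.0/19
  86.96.192.0/19
  86.96.224.0/19
Subnets: 86.96.128.0/19, 86.96.160.0/19, 86.96.192.0/19, 86.96.224.0/19


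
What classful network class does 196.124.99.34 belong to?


First octet: 196
Binary: 11000100
110xxxxx -> Class C (192-223)
Class C, default mask 255.255.255.0 (/24)


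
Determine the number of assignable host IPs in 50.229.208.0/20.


Host bits = 32 - 20 = 12
Total addresses = 2^12 = 4096
Usable = total - 2 (network and broadcast)
Usable hosts: 4094


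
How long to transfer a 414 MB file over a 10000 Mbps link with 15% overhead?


Effective throughput = 10000 * (1 - 15/100) = 8500 Mbps
File size in Mb = 414 * 8 = 3312 Mb
Time = 3312 / 8500
Time = 0.3896 seconds


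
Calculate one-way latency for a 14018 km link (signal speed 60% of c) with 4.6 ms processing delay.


Speed = 0.6 * 3e5 km/s = 180000 km/s
Propagation delay = 14018 / 180000 = 0.0779 s = 77.8778 ms
Processing delay = 4.6 ms
Total one-way latency = 82.4778 ms


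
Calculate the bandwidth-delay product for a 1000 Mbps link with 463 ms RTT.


BDP = bandwidth * RTT
= 1000 Mbps * 463 ms
= 1000 * 1e6 * 463 / 1000 bits
= 463000000 bits
= 57875000 bytes
= 56518.5547 KB
BDP = 463000000 bits (57875000 bytes)


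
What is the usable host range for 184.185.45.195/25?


Network: 184.185.45.128
Broadcast: 184.185.45.255
First usable = network + 1
Last usable = broadcast - 1
Range: 184.185.45.129 to 184.185.45.254


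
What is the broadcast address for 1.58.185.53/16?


Network: 1.58.0.0/16
Host bits = 16
Set all host bits to 1:
Broadcast: 1.58.255.255


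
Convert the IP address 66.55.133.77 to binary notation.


66 = 01000010
55 = 00110111
133 = 10000101
77 = 01001101
Binary: 01000010.00110111.10000101.01001101


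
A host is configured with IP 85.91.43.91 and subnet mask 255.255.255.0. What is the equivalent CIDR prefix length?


Binary: 11111111.11111111.11111111.00000000
Count leading 1s
Prefix: /24


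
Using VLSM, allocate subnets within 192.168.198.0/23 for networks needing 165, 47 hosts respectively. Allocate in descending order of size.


165 hosts -> /24 (254 usable): 192.168.198.0/24
47 hosts -> /26 (62 usable): 192.168.199.0/26
Allocation: 192.168.198.0/24 (165 hosts, 254 usable); 192.168.199.0/26 (47 hosts, 62 usable)


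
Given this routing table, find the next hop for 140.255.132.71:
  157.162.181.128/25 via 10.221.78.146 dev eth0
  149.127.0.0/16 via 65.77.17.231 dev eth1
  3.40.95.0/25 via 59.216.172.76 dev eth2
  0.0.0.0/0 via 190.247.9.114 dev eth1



Longest prefix match for 140.255.132.71:
  /25 157.162.181.128: no
  /16 149.127.0.0: no
  /25 3.40.95.0: no
  /0 0.0.0.0: MATCH
Selected: next-hop 190.247.9.114 via eth1 (matched /0)


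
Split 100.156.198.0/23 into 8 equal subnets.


New prefix = 23 + 3 = 26
Each subnet has 64 addresses
  100.156.198.0/26
  100.156.198.64/26
  100.156.198.128/26
  100.156.198.192/26
  100.156.199.0/26
  100.156.199.64/26
  100.156.199.128/26
  100.156.199.192/26
Subnets: 100.156.198.0/26, 100.156.198.64/26, 100.156.198.128/26, 100.156.198.192/26, 100.156.199.0/26, 100.156.199.64/26, 100.156.199.128/26, 100.156.199.192/26


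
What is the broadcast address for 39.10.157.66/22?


Network: 39.10.156.0/22
Host bits = 10
Set all host bits to 1:
Broadcast: 39.10.159.255


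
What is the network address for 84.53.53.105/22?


IP:   01010100.00110101.00110101.01101001
Mask: 11111111.11111111.11111100.00000000
AND operation:
Net:  01010100.00110101.00110100.00000000
Network: 84.53.52.0/22


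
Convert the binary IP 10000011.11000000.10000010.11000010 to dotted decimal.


10000011 = 131
11000000 = 192
10000010 = 130
11000010 = 194
IP: 131.192.130.194


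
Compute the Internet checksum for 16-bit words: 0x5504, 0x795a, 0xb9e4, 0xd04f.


Sum all words (with carry folding):
+ 0x5504 = 0x5504
+ 0x795a = 0xce5e
+ 0xb9e4 = 0x8843
+ 0xd04f = 0x5893
One's complement: ~0x5893
Checksum = 0xa76c


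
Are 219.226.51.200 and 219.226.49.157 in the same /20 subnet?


Mask: 255.255.240.0
219.226.51.200 AND mask = 219.226.48.0
219.226.49.157 AND mask = 219.226.48.0
Yes, same subnet (219.226.48.0)


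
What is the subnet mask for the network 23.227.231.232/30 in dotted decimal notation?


/30 means 30 network bits, 2 host bits
Binary: 11111111111111111111111111111100
Mask: 255.255.255.252


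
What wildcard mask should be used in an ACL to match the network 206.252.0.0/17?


Subnet mask: 255.255.128.0
Wildcard = 255.255.255.255 - subnet mask
255 - 255 = 0
255 - 255 = 0
255 - 128 = 127
255 - 0 = 255
Wildcard: 0.0.127.255


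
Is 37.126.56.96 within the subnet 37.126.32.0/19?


Subnet network: 37.126.32.0
Test IP AND mask: 37.126.32.0
Yes, 37.126.56.96 is in 37.126.32.0/19


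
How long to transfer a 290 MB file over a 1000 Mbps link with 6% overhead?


Effective throughput = 1000 * (1 - 6/100) = 940 Mbps
File size in Mb = 290 * 8 = 2320 Mb
Time = 2320 / 940
Time = 2.4681 seconds


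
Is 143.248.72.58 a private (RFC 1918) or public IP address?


RFC 1918 private ranges:
  10.0.0.0/8 (10.0.0.0 - 10.255.255.255)
  172.16.0.0/12 (172.16.0.0 - 172.31.255.255)
  192.168.0.0/16 (192.168.0.0 - 192.168.255.255)
Public (not in any RFC 1918 range)


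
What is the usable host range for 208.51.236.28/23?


Network: 208.51.236.0
Broadcast: 208.51.237.255
First usable = network + 1
Last usable = broadcast - 1
Range: 208.51.236.1 to 208.51.237.254


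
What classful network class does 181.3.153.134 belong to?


First octet: 181
Binary: 10110101
10xxxxxx -> Class B (128-191)
Class B, default mask 255.255.0.0 (/16)


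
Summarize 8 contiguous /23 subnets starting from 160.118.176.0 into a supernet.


Original prefix: /23
Number of subnets: 8 = 2^3
New prefix = 23 - 3 = 20
Supernet: 160.118.176.0/20


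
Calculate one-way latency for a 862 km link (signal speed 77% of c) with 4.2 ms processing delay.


Speed = 0.77 * 3e5 km/s = 231000 km/s
Propagation delay = 862 / 231000 = 0.0037 s = 3.7316 ms
Processing delay = 4.2 ms
Total one-way latency = 7.9316 ms


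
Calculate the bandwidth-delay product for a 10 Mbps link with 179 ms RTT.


BDP = bandwidth * RTT
= 10 Mbps * 179 ms
= 10 * 1e6 * 179 / 1000 bits
= 1790000 bits
= 223750 bytes
= 218.5059 KB
BDP = 1790000 bits (223750 bytes)


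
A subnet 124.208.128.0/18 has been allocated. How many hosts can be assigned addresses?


Host bits = 32 - 18 = 14
Total addresses = 2^14 = 16384
Usable = total - 2 (network and broadcast)
Usable hosts: 16382


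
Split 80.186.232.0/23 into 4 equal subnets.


New prefix = 23 + 2 = 25
Each subnet has 128 addresses
  80.186.232.0/25
  80.186.232.128/25
  80.186.233.0/25
  80.186.233.128/25
Subnets: 80.186.232.0/25, 80.186.232.128/25, 80.186.233.0/25, 80.186.233.128/25


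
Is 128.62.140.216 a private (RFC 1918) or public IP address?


RFC 1918 private ranges:
  10.0.0.0/8 (10.0.0.0 - 10.255.255.255)
  172.16.0.0/12 (172.16.0.0 - 172.31.255.255)
  192.168.0.0/16 (192.168.0.0 - 192.168.255.255)
Public (not in any RFC 1918 range)


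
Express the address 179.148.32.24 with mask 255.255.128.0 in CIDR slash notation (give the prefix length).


Binary: 11111111.11111111.10000000.00000000
Count leading 1s
Prefix: /17


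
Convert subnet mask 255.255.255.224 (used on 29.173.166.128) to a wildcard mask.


Subnet mask: 255.255.255.224
Wildcard = 255.255.255.255 - subnet mask
255 - 255 = 0
255 - 255 = 0
255 - 255 = 0
255 - 224 = 31
Wildcard: 0.0.0.31


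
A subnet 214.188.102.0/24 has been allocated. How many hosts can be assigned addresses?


Host bits = 32 - 24 = 8
Total addresses = 2^8 = 256
Usable = total - 2 (network and broadcast)
Usable hosts: 254


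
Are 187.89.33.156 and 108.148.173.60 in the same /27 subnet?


Mask: 255.255.255.224
187.89.33.156 AND mask = 187.89.33.128
108.148.173.60 AND mask = 108.148.173.32
No, different subnets (187.89.33.128 vs 108.148.173.32)


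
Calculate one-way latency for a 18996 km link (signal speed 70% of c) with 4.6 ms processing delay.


Speed = 0.7 * 3e5 km/s = 210000 km/s
Propagation delay = 18996 / 210000 = 0.0905 s = 90.4571 ms
Processing delay = 4.6 ms
Total one-way latency = 95.0571 ms


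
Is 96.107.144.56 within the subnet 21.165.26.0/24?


Subnet network: 21.165.26.0
Test IP AND mask: 96.107.144.0
No, 96.107.144.56 is not in 21.165.26.0/24


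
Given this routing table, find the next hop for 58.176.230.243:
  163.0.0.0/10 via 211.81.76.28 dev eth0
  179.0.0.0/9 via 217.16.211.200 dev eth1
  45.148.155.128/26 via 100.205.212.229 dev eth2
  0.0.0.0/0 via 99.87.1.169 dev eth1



Longest prefix match for 58.176.230.243:
  /10 163.0.0.0: no
  /9 179.0.0.0: no
  /26 45.148.155.128: no
  /0 0.0.0.0: MATCH
Selected: next-hop 99.87.1.169 via eth1 (matched /0)


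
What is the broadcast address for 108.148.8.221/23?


Network: 108.148.8.0/23
Host bits = 9
Set all host bits to 1:
Broadcast: 108.148.9.255


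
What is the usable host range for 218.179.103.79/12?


Network: 218.176.0.0
Broadcast: 218.191.255.255
First usable = network + 1
Last usable = broadcast - 1
Range: 218.176.0.1 to 218.191.255.254


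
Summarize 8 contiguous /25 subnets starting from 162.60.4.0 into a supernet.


Original prefix: /25
Number of subnets: 8 = 2^3
New prefix = 25 - 3 = 22
Supernet: 162.60.4.0/22


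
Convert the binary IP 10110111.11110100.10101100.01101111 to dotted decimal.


10110111 = 183
11110100 = 244
10101100 = 172
01101111 = 111
IP: 183.244.172.111


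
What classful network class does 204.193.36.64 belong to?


First octet: 204
Binary: 11001100
110xxxxx -> Class C (192-223)
Class C, default mask 255.255.255.0 (/24)


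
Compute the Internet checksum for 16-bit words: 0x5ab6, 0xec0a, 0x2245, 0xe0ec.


Sum all words (with carry folding):
+ 0x5ab6 = 0x5ab6
+ 0xec0a = 0x46c1
+ 0x2245 = 0x6906
+ 0xe0ec = 0x49f3
One's complement: ~0x49f3
Checksum = 0xb60c


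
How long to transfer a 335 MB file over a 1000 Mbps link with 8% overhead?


Effective throughput = 1000 * (1 - 8/100) = 920 Mbps
File size in Mb = 335 * 8 = 2680 Mb
Time = 2680 / 920
Time = 2.913 seconds


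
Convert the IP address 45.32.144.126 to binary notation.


45 = 00101101
32 = 00100000
144 = 10010000
126 = 01111110
Binary: 00101101.00100000.10010000.01111110


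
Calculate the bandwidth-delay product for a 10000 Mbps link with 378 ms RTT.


BDP = bandwidth * RTT
= 10000 Mbps * 378 ms
= 10000 * 1e6 * 378 / 1000 bits
= 3780000000 bits
= 472500000 bytes
= 461425.7812 KB
BDP = 3780000000 bits (472500000 bytes)


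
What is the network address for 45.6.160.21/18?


IP:   00101101.00000110.10100000.00010101
Mask: 11111111.11111111.11000000.00000000
AND operation:
Net:  00101101.00000110.10000000.00000000
Network: 45.6.128.0/18


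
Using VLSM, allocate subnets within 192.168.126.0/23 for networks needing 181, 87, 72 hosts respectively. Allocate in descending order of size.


181 hosts -> /24 (254 usable): 192.168.126.0/24
87 hosts -> /25 (126 usable): 192.168.127.0/25
72 hosts -> /25 (126 usable): 192.168.127.128/25
Allocation: 192.168.126.0/24 (181 hosts, 254 usable); 192.168.127.0/25 (87 hosts, 126 usable); 192.168.127.128/25 (72 hosts, 126 usable)


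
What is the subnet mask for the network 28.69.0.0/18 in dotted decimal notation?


/18 means 18 network bits, 14 host bits
Binary: 11111111111111111100000000000000
Mask: 255.255.192.0


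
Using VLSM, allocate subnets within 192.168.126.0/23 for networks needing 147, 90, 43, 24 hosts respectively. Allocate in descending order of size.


147 hosts -> /24 (254 usable): 192.168.126.0/24
90 hosts -> /25 (126 usable): 192.168.127.0/25
43 hosts -> /26 (62 usable): 192.168.127.128/26
24 hosts -> /27 (30 usable): 192.168.127.192/27
Allocation: 192.168.126.0/24 (147 hosts, 254 usable); 192.168.127.0/25 (90 hosts, 126 usable); 192.168.127.128/26 (43 hosts, 62 usable); 192.168.127.192/27 (24 hosts, 30 usable)


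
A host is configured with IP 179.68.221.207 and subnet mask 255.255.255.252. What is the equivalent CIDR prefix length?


Binary: 11111111.11111111.11111111.11111100
Count leading 1s
Prefix: /30


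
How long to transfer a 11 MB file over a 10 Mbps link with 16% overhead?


Effective throughput = 10 * (1 - 16/100) = 8.4 Mbps
File size in Mb = 11 * 8 = 88 Mb
Time = 88 / 8.4
Time = 10.4762 seconds


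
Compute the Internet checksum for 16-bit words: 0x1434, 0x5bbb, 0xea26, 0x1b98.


Sum all words (with carry folding):
+ 0x1434 = 0x1434
+ 0x5bbb = 0x6fef
+ 0xea26 = 0x5a16
+ 0x1b98 = 0x75ae
One's complement: ~0x75ae
Checksum = 0x8a51


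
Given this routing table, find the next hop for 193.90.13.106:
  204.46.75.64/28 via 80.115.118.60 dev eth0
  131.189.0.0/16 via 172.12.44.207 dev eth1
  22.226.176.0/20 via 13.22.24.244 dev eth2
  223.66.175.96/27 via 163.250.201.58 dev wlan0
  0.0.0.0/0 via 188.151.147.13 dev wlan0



Longest prefix match for 193.90.13.106:
  /28 204.46.75.64: no
  /16 131.189.0.0: no
  /20 22.226.176.0: no
  /27 223.66.175.96: no
  /0 0.0.0.0: MATCH
Selected: next-hop 188.151.147.13 via wlan0 (matched /0)


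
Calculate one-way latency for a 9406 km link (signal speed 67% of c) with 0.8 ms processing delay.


Speed = 0.67 * 3e5 km/s = 201000 km/s
Propagation delay = 9406 / 201000 = 0.0468 s = 46.796 ms
Processing delay = 0.8 ms
Total one-way latency = 47.596 ms


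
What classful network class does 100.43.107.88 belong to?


First octet: 100
Binary: 01100100
0xxxxxxx -> Class A (1-126)
Class A, default mask 255.0.0.0 (/8)


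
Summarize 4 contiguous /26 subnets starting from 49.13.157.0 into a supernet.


Original prefix: /26
Number of subnets: 4 = 2^2
New prefix = 26 - 2 = 24
Supernet: 49.13.157.0/24


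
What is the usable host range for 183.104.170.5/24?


Network: 183.104.170.0
Broadcast: 183.104.170.255
First usable = network + 1
Last usable = broadcast - 1
Range: 183.104.170.1 to 183.104.170.254


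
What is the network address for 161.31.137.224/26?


IP:   10100001.00011111.10001001.11100000
Mask: 11111111.11111111.11111111.11000000
AND operation:
Net:  10100001.00011111.10001001.11000000
Network: 161.31.137.192/26


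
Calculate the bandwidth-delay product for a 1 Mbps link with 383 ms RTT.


BDP = bandwidth * RTT
= 1 Mbps * 383 ms
= 1 * 1e6 * 383 / 1000 bits
= 383000 bits
= 47875 bytes
= 46.7529 KB
BDP = 383000 bits (47875 bytes)


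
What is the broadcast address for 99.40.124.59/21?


Network: 99.40.120.0/21
Host bits = 11
Set all host bits to 1:
Broadcast: 99.40.127.255


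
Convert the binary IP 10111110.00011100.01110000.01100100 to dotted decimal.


10111110 = 190
00011100 = 28
01110000 = 112
01100100 = 100
IP: 190.28.112.100


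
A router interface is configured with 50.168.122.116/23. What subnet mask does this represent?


/23 means 23 network bits, 9 host bits
Binary: 11111111111111111111111000000000
Mask: 255.255.254.0


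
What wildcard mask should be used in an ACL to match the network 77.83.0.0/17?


Subnet mask: 255.255.128.0
Wildcard = 255.255.255.255 - subnet mask
255 - 255 = 0
255 - 255 = 0
255 - 128 = 127
255 - 0 = 255
Wildcard: 0.0.127.255


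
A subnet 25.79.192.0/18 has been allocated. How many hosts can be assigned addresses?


Host bits = 32 - 18 = 14
Total addresses = 2^14 = 16384
Usable = total - 2 (network and broadcast)
Usable hosts: 16382


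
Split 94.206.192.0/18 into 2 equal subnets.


New prefix = 18 + 1 = 19
Each subnet has 8192 addresses
  94.206.192.0/19
  94.206.224.0/19
Subnets: 94.206.192.0/19, 94.206.224.0/19


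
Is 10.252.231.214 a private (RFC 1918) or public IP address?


RFC 1918 private ranges:
  10.0.0.0/8 (10.0.0.0 - 10.255.255.255)
  172.16.0.0/12 (172.16.0.0 - 172.31.255.255)
  192.168.0.0/16 (192.168.0.0 - 192.168.255.255)
Private (in 10.0.0.0/8)


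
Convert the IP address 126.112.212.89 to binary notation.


126 = 01111110
112 = 01110000
212 = 11010100
89 = 01011001
Binary: 01111110.01110000.11010100.01011001


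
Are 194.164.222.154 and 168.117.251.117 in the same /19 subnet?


Mask: 255.255.224.0
194.164.222.154 AND mask = 194.164.192.0
168.117.251.117 AND mask = 168.117.224.0
No, different subnets (194.164.192.0 vs 168.117.224.0)


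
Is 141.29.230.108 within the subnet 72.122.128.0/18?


Subnet network: 72.122.128.0
Test IP AND mask: 141.29.192.0
No, 141.29.230.108 is not in 72.122.128.0/18


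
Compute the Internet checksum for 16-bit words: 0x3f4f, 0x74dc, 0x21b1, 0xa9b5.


Sum all words (with carry folding):
+ 0x3f4f = 0x3f4f
+ 0x74dc = 0xb42b
+ 0x21b1 = 0xd5dc
+ 0xa9b5 = 0x7f92
One's complement: ~0x7f92
Checksum = 0x806d


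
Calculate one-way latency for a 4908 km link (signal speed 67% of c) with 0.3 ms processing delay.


Speed = 0.67 * 3e5 km/s = 201000 km/s
Propagation delay = 4908 / 201000 = 0.0244 s = 24.4179 ms
Processing delay = 0.3 ms
Total one-way latency = 24.7179 ms


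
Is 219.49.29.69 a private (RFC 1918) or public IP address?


RFC 1918 private ranges:
  10.0.0.0/8 (10.0.0.0 - 10.255.255.255)
  172.16.0.0/12 (172.16.0.0 - 172.31.255.255)
  192.168.0.0/16 (192.168.0.0 - 192.168.255.255)
Public (not in any RFC 1918 range)


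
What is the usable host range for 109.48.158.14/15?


Network: 109.48.0.0
Broadcast: 109.49.255.255
First usable = network + 1
Last usable = broadcast - 1
Range: 109.48.0.1 to 109.49.255.254


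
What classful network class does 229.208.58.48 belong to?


First octet: 229
Binary: 11100101
1110xxxx -> Class D (224-239)
Class D (multicast), default mask N/A


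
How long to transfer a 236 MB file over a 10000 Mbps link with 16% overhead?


Effective throughput = 10000 * (1 - 16/100) = 8400 Mbps
File size in Mb = 236 * 8 = 1888 Mb
Time = 1888 / 8400
Time = 0.2248 seconds


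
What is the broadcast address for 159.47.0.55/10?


Network: 159.0.0.0/10
Host bits = 22
Set all host bits to 1:
Broadcast: 159.63.255.255


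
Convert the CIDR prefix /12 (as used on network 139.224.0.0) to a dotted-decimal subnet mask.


/12 means 12 network bits, 20 host bits
Binary: 11111111111100000000000000000000
Mask: 255.240.0.0


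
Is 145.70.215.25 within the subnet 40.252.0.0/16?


Subnet network: 40.252.0.0
Test IP AND mask: 145.70.0.0
No, 145.70.215.25 is not in 40.252.0.0/16


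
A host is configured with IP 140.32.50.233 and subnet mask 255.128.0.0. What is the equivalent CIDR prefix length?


Binary: 11111111.10000000.00000000.00000000
Count leading 1s
Prefix: /9


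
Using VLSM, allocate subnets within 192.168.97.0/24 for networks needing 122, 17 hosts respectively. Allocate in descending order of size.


122 hosts -> /25 (126 usable): 192.168.97.0/25
17 hosts -> /27 (30 usable): 192.168.97.128/27
Allocation: 192.168.97.0/25 (122 hosts, 126 usable); 192.168.97.128/27 (17 hosts, 30 usable)


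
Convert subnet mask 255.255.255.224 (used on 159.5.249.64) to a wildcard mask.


Subnet mask: 255.255.255.224
Wildcard = 255.255.255.255 - subnet mask
255 - 255 = 0
255 - 255 = 0
255 - 255 = 0
255 - 224 = 31
Wildcard: 0.0.0.31


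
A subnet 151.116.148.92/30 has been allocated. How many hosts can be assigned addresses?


Host bits = 32 - 30 = 2
Total addresses = 2^2 = 4
Usable = total - 2 (network and broadcast)
Usable hosts: 2


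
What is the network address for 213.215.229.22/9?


IP:   11010101.11010111.11100101.00010110
Mask: 11111111.10000000.00000000.00000000
AND operation:
Net:  11010101.10000000.00000000.00000000
Network: 213.128.0.0/9


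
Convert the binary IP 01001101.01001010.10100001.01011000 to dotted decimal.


01001101 = 77
01001010 = 74
10100001 = 161
01011000 = 88
IP: 77.74.161.88


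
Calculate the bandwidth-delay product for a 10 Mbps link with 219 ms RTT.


BDP = bandwidth * RTT
= 10 Mbps * 219 ms
= 10 * 1e6 * 219 / 1000 bits
= 2190000 bits
= 273750 bytes
= 267.334 KB
BDP = 2190000 bits (273750 bytes)


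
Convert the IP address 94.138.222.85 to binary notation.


94 = 01011110
138 = 10001010
222 = 11011110
85 = 01010101
Binary: 01011110.10001010.11011110.01010101


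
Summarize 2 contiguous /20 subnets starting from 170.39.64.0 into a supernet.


Original prefix: /20
Number of subnets: 2 = 2^1
New prefix = 20 - 1 = 19
Supernet: 170.39.64.0/19


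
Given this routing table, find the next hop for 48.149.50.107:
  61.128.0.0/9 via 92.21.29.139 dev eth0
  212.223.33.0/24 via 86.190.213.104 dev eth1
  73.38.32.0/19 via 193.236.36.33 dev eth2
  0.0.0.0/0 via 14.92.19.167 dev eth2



Longest prefix match for 48.149.50.107:
  /9 61.128.0.0: no
  /24 212.223.33.0: no
  /19 73.38.32.0: no
  /0 0.0.0.0: MATCH
Selected: next-hop 14.92.19.167 via eth2 (matched /0)


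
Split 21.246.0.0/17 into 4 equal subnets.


New prefix = 17 + 2 = 19
Each subnet has 8192 addresses
  21.246.0.0/19
  21.246.32.0/19
  21.246.64.0/19
  21.246.96.0/19
Subnets: 21.246.0.0/19, 21.246.32.0/19, 21.246.64.0/19, 21.246.96.0/19


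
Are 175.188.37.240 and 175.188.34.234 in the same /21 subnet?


Mask: 255.255.248.0
175.188.37.240 AND mask = 175.188.32.0
175.188.34.234 AND mask = 175.188.32.0
Yes, same subnet (175.188.32.0)


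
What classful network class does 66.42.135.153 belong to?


First octet: 66
Binary: 01000010
0xxxxxxx -> Class A (1-126)
Class A, default mask 255.0.0.0 (/8)


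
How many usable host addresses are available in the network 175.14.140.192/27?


Host bits = 32 - 27 = 5
Total addresses = 2^5 = 32
Usable = total - 2 (network and broadcast)
Usable hosts: 30


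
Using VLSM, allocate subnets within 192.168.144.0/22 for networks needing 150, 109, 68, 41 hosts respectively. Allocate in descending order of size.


150 hosts -> /24 (254 usable): 192.168.144.0/24
109 hosts -> /25 (126 usable): 192.168.145.0/25
68 hosts -> /25 (126 usable): 192.168.145.128/25
41 hosts -> /26 (62 usable): 192.168.146.0/26
Allocation: 192.168.144.0/24 (150 hosts, 254 usable); 192.168.145.0/25 (109 hosts, 126 usable); 192.168.145.128/25 (68 hosts, 126 usable); 192.168.146.0/26 (41 hosts, 62 usable)


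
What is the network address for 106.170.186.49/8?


IP:   01101010.10101010.10111010.00110001
Mask: 11111111.00000000.00000000.00000000
AND operation:
Net:  01101010.00000000.00000000.00000000
Network: 106.0.0.0/8


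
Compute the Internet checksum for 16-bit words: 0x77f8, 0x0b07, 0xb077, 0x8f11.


Sum all words (with carry folding):
+ 0x77f8 = 0x77f8
+ 0x0b07 = 0x82ff
+ 0xb077 = 0x3377
+ 0x8f11 = 0xc288
One's complement: ~0xc288
Checksum = 0x3d77


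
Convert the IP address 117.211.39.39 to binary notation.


117 = 01110101
211 = 11010011
39 = 00100111
39 = 00100111
Binary: 01110101.11010011.00100111.00100111


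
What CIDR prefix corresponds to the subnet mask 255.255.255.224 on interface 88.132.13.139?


Binary: 11111111.11111111.11111111.11100000
Count leading 1s
Prefix: /27


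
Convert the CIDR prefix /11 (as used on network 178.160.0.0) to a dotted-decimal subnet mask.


/11 means 11 network bits, 21 host bits
Binary: 11111111111000000000000000000000
Mask: 255.224.0.0


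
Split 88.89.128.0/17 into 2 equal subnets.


New prefix = 17 + 1 = 18
Each subnet has 16384 addresses
  88.89.128.0/18
  88.89.192.0/18
Subnets: 88.89.128.0/18, 88.89.192.0/18


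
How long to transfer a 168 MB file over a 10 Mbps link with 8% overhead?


Effective throughput = 10 * (1 - 8/100) = 9.2 Mbps
File size in Mb = 168 * 8 = 1344 Mb
Time = 1344 / 9.2
Time = 146.087 seconds


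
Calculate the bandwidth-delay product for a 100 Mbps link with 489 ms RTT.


BDP = bandwidth * RTT
= 100 Mbps * 489 ms
= 100 * 1e6 * 489 / 1000 bits
= 48900000 bits
= 6112500 bytes
= 5969.2383 KB
BDP = 48900000 bits (6112500 bytes)


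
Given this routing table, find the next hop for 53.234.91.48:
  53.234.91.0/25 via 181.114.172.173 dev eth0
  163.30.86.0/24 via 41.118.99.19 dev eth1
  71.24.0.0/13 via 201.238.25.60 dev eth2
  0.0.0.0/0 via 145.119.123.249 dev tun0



Longest prefix match for 53.234.91.48:
  /25 53.234.91.0: MATCH
  /24 163.30.86.0: no
  /13 71.24.0.0: no
  /0 0.0.0.0: MATCH
Selected: next-hop 181.114.172.173 via eth0 (matched /25)


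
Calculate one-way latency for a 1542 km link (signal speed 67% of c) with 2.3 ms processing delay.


Speed = 0.67 * 3e5 km/s = 201000 km/s
Propagation delay = 1542 / 201000 = 0.0077 s = 7.6716 ms
Processing delay = 2.3 ms
Total one-way latency = 9.9716 ms


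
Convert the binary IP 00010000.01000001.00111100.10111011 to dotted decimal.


00010000 = 16
01000001 = 65
00111100 = 60
10111011 = 187
IP: 16.65.60.187


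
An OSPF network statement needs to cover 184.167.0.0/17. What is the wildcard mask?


Subnet mask: 255.255.128.0
Wildcard = 255.255.255.255 - subnet mask
255 - 255 = 0
255 - 255 = 0
255 - 128 = 127
255 - 0 = 255
Wildcard: 0.0.127.255


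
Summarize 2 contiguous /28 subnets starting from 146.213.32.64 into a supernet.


Original prefix: /28
Number of subnets: 2 = 2^1
New prefix = 28 - 1 = 27
Supernet: 146.213.32.64/27


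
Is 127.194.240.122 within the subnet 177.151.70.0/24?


Subnet network: 177.151.70.0
Test IP AND mask: 127.194.240.0
No, 127.194.240.122 is not in 177.151.70.0/24


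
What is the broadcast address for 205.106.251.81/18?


Network: 205.106.192.0/18
Host bits = 14
Set all host bits to 1:
Broadcast: 205.106.255.255


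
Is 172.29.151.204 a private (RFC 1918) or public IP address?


RFC 1918 private ranges:
  10.0.0.0/8 (10.0.0.0 - 10.255.255.255)
  172.16.0.0/12 (172.16.0.0 - 172.31.255.255)
  192.168.0.0/16 (192.168.0.0 - 192.168.255.255)
Private (in 172.16.0.0/12)


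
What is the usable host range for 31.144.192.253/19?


Network: 31.144.192.0
Broadcast: 31.144.223.255
First usable = network + 1
Last usable = broadcast - 1
Range: 31.144.192.1 to 31.144.223.254


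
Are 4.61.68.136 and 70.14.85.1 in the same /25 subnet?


Mask: 255.255.255.128
4.61.68.136 AND mask = 4.61.68.128
70.14.85.1 AND mask = 70.14.85.0
No, different subnets (4.61.68.128 vs 70.14.85.0)


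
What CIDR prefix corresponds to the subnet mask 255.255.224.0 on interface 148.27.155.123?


Binary: 11111111.11111111.11100000.00000000
Count leading 1s
Prefix: /19


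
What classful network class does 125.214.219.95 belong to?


First octet: 125
Binary: 01111101
0xxxxxxx -> Class A (1-126)
Class A, default mask 255.0.0.0 (/8)


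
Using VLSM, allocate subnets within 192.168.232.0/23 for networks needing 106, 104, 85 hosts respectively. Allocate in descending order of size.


106 hosts -> /25 (126 usable): 192.168.232.0/25
104 hosts -> /25 (126 usable): 192.168.232.128/25
85 hosts -> /25 (126 usable): 192.168.233.0/25
Allocation: 192.168.232.0/25 (106 hosts, 126 usable); 192.168.232.128/25 (104 hosts, 126 usable); 192.168.233.0/25 (85 hosts, 126 usable)


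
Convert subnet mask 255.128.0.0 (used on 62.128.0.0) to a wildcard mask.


Subnet mask: 255.128.0.0
Wildcard = 255.255.255.255 - subnet mask
255 - 255 = 0
255 - 128 = 127
255 - 0 = 255
255 - 0 = 255
Wildcard: 0.127.255.255


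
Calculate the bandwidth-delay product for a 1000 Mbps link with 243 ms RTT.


BDP = bandwidth * RTT
= 1000 Mbps * 243 ms
= 1000 * 1e6 * 243 / 1000 bits
= 243000000 bits
= 30375000 bytes
= 29663.0859 KB
BDP = 243000000 bits (30375000 bytes)


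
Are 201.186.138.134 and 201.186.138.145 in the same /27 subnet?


Mask: 255.255.255.224
201.186.138.134 AND mask = 201.186.138.128
201.186.138.145 AND mask = 201.186.138.128
Yes, same subnet (201.186.138.128)


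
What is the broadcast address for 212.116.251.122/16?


Network: 212.116.0.0/16
Host bits = 16
Set all host bits to 1:
Broadcast: 212.116.255.255


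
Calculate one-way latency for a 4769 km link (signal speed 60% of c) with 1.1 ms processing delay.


Speed = 0.6 * 3e5 km/s = 180000 km/s
Propagation delay = 4769 / 180000 = 0.0265 s = 26.4944 ms
Processing delay = 1.1 ms
Total one-way latency = 27.5944 ms


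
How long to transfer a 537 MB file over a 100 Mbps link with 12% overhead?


Effective throughput = 100 * (1 - 12/100) = 88 Mbps
File size in Mb = 537 * 8 = 4296 Mb
Time = 4296 / 88
Time = 48.8182 seconds


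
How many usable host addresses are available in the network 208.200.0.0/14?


Host bits = 32 - 14 = 18
Total addresses = 2^18 = 262144
Usable = total - 2 (network and broadcast)
Usable hosts: 262142


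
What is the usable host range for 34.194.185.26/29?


Network: 34.194.185.24
Broadcast: 34.194.185.31
First usable = network + 1
Last usable = broadcast - 1
Range: 34.194.185.25 to 34.194.185.30


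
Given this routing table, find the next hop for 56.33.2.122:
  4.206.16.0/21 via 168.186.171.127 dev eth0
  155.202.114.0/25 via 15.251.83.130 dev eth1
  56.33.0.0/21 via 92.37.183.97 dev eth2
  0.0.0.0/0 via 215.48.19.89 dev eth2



Longest prefix match for 56.33.2.122:
  /21 4.206.16.0: no
  /25 155.202.114.0: no
  /21 56.33.0.0: MATCH
  /0 0.0.0.0: MATCH
Selected: next-hop 92.37.183.97 via eth2 (matched /21)


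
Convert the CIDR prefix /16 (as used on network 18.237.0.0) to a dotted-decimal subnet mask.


/16 means 16 network bits, 16 host bits
Binary: 11111111111111110000000000000000
Mask: 255.255.0.0


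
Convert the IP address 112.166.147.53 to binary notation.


112 = 01110000
166 = 10100110
147 = 10010011
53 = 00110101
Binary: 01110000.10100110.10010011.00110101


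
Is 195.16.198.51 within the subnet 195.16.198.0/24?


Subnet network: 195.16.198.0
Test IP AND mask: 195.16.198.0
Yes, 195.16.198.51 is in 195.16.198.0/24


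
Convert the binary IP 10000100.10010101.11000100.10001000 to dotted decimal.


10000100 = 132
10010101 = 149
11000100 = 196
10001000 = 136
IP: 132.149.196.136


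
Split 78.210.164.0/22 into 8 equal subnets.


New prefix = 22 + 3 = 25
Each subnet has 128 addresses
  78.210.164.0/25
  78.210.164.128/25
  78.210.165.0/25
  78.210.165.128/25
  78.210.166.0/25
  78.210.166.128/25
  78.210.167.0/25
  78.210.167.128/25
Subnets: 78.210.164.0/25, 78.210.164.128/25, 78.210.165.0/25, 78.210.165.128/25, 78.210.166.0/25, 78.210.166.128/25, 78.210.167.0/25, 78.210.167.128/25


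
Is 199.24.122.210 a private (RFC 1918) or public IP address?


RFC 1918 private ranges:
  10.0.0.0/8 (10.0.0.0 - 10.255.255.255)
  172.16.0.0/12 (172.16.0.0 - 172.31.255.255)
  192.168.0.0/16 (192.168.0.0 - 192.168.255.255)
Public (not in any RFC 1918 range)


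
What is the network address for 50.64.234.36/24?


IP:   00110010.01000000.11101010.00100100
Mask: 11111111.11111111.11111111.00000000
AND operation:
Net:  00110010.01000000.11101010.00000000
Network: 50.64.234.0/24


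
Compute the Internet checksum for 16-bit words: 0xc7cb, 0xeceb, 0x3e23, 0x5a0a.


Sum all words (with carry folding):
+ 0xc7cb = 0xc7cb
+ 0xeceb = 0xb4b7
+ 0x3e23 = 0xf2da
+ 0x5a0a = 0x4ce5
One's complement: ~0x4ce5
Checksum = 0xb31a


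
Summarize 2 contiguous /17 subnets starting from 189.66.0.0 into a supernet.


Original prefix: /17
Number of subnets: 2 = 2^1
New prefix = 17 - 1 = 16
Supernet: 189.66.0.0/16


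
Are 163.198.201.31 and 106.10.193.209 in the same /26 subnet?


Mask: 255.255.255.192
163.198.201.31 AND mask = 163.198.201.0
106.10.193.209 AND mask = 106.10.193.192
No, different subnets (163.198.201.0 vs 106.10.193.192)


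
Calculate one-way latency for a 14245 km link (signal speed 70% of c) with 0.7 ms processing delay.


Speed = 0.7 * 3e5 km/s = 210000 km/s
Propagation delay = 14245 / 210000 = 0.0678 s = 67.8333 ms
Processing delay = 0.7 ms
Total one-way latency = 68.5333 ms


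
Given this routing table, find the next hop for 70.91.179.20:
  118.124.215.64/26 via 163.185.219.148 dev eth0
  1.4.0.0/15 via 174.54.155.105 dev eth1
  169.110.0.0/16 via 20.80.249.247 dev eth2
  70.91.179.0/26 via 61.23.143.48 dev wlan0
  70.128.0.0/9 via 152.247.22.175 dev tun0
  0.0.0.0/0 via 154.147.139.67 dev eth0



Longest prefix match for 70.91.179.20:
  /26 118.124.215.64: no
  /15 1.4.0.0: no
  /16 169.110.0.0: no
  /26 70.91.179.0: MATCH
  /9 70.128.0.0: no
  /0 0.0.0.0: MATCH
Selected: next-hop 61.23.143.48 via wlan0 (matched /26)


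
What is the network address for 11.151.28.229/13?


IP:   00001011.10010111.00011100.11100101
Mask: 11111111.11111000.00000000.00000000
AND operation:
Net:  00001011.10010000.00000000.00000000
Network: 11.144.0.0/13


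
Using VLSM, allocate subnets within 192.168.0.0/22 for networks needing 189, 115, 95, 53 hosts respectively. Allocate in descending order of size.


189 hosts -> /24 (254 usable): 192.168.0.0/24
115 hosts -> /25 (126 usable): 192.168.1.0/25
95 hosts -> /25 (126 usable): 192.168.1.128/25
53 hosts -> /26 (62 usable): 192.168.2.0/26
Allocation: 192.168.0.0/24 (189 hosts, 254 usable); 192.168.1.0/25 (115 hosts, 126 usable); 192.168.1.128/25 (95 hosts, 126 usable); 192.168.2.0/26 (53 hosts, 62 usable)
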